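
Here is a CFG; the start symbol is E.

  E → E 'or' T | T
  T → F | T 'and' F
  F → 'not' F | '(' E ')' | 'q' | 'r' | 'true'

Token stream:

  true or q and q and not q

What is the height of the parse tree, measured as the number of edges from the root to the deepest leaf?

5

[E [E [T [F true]]] or [T [T [T [F q]] and [F q]] and [F not [F q]]]]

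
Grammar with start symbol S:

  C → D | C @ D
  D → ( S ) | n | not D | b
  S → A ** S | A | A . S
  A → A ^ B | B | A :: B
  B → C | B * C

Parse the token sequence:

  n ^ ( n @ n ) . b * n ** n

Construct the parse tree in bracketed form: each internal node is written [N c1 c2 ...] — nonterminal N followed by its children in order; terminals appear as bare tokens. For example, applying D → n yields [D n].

[S [A [A [B [C [D n]]]] ^ [B [C [D ( [S [A [B [C [C [D n]] @ [D n]]]]] )]]]] . [S [A [B [B [C [D b]]] * [C [D n]]]] ** [S [A [B [C [D n]]]]]]]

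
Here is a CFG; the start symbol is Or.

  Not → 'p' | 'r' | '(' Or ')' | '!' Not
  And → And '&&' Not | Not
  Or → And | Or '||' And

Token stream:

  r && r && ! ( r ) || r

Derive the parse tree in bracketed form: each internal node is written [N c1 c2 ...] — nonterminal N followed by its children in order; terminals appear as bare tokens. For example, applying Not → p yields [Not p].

Or
Or || And
And || And
And && Not || And
And && Not && Not || And
Not && Not && Not || And
r && Not && Not || And
r && r && Not || And
r && r && ! Not || And
r && r && ! ( Or ) || And
r && r && ! ( And ) || And
r && r && ! ( Not ) || And
r && r && ! ( r ) || And
r && r && ! ( r ) || Not
r && r && ! ( r ) || r

[Or [Or [And [And [And [Not r]] && [Not r]] && [Not ! [Not ( [Or [And [Not r]]] )]]]] || [And [Not r]]]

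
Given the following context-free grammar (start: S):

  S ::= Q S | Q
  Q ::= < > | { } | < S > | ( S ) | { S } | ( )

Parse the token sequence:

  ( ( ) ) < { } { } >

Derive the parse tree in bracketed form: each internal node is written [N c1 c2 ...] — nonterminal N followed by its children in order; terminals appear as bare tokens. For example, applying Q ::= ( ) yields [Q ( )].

S
Q S
( S ) S
( Q ) S
( ( ) ) S
( ( ) ) Q
( ( ) ) < S >
( ( ) ) < Q S >
( ( ) ) < { } S >
( ( ) ) < { } Q >
( ( ) ) < { } { } >

[S [Q ( [S [Q ( )]] )] [S [Q < [S [Q { }] [S [Q { }]]] >]]]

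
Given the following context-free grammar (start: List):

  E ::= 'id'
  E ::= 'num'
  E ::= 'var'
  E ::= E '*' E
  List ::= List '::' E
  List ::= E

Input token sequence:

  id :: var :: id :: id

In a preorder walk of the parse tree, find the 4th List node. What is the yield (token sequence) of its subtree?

[List [List [List [List [E id]] :: [E var]] :: [E id]] :: [E id]]

id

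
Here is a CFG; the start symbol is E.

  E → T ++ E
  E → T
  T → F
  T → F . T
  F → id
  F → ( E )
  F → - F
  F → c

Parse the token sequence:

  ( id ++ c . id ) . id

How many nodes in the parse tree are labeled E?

3

[E [T [F ( [E [T [F id]] ++ [E [T [F c] . [T [F id]]]]] )] . [T [F id]]]]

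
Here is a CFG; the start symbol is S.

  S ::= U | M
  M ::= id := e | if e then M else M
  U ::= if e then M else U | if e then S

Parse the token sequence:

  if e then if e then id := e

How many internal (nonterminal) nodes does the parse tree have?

6

[S [U if e then [S [U if e then [S [M id := e]]]]]]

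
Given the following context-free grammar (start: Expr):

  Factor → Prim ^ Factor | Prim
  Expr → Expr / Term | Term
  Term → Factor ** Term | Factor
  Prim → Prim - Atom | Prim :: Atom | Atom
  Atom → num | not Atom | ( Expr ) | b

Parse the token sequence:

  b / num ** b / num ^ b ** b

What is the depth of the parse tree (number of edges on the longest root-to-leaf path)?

[Expr [Expr [Expr [Term [Factor [Prim [Atom b]]]]] / [Term [Factor [Prim [Atom num]]] ** [Term [Factor [Prim [Atom b]]]]]] / [Term [Factor [Prim [Atom num]] ^ [Factor [Prim [Atom b]]]] ** [Term [Factor [Prim [Atom b]]]]]]

7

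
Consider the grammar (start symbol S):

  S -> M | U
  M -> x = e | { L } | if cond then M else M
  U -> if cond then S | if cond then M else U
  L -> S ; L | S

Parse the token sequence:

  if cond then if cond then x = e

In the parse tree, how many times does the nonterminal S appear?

3

[S [U if cond then [S [U if cond then [S [M x = e]]]]]]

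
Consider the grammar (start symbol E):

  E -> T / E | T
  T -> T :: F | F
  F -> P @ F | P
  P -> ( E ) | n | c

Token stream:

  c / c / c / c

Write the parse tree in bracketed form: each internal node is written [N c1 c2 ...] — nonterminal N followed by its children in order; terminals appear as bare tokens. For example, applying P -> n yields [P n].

E
T / E
F / E
P / E
c / E
c / T / E
c / F / E
c / P / E
c / c / E
c / c / T / E
c / c / F / E
c / c / P / E
c / c / c / E
c / c / c / T
c / c / c / F
c / c / c / P
c / c / c / c

[E [T [F [P c]]] / [E [T [F [P c]]] / [E [T [F [P c]]] / [E [T [F [P c]]]]]]]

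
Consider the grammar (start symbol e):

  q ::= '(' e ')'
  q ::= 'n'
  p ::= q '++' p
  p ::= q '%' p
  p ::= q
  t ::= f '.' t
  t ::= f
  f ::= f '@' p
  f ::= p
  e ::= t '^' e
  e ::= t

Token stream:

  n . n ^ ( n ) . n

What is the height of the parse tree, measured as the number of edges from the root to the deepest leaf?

11

[e [t [f [p [q n]]] . [t [f [p [q n]]]]] ^ [e [t [f [p [q ( [e [t [f [p [q n]]]]] )]]] . [t [f [p [q n]]]]]]]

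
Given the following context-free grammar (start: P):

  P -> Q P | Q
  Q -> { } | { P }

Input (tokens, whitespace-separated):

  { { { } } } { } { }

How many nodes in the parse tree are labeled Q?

5

[P [Q { [P [Q { [P [Q { }]] }]] }] [P [Q { }] [P [Q { }]]]]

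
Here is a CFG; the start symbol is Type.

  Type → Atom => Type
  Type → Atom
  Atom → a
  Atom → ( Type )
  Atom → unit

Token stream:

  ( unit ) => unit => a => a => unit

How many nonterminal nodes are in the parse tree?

[Type [Atom ( [Type [Atom unit]] )] => [Type [Atom unit] => [Type [Atom a] => [Type [Atom a] => [Type [Atom unit]]]]]]

12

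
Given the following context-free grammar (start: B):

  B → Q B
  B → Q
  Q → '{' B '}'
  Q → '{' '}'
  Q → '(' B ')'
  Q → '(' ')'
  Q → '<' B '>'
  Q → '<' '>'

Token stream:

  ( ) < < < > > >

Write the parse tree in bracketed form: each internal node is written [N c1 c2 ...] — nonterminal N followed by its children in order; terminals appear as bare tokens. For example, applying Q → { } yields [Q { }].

[B [Q ( )] [B [Q < [B [Q < [B [Q < >]] >]] >]]]

B
Q B
( ) B
( ) Q
( ) < B >
( ) < Q >
( ) < < B > >
( ) < < Q > >
( ) < < < > > >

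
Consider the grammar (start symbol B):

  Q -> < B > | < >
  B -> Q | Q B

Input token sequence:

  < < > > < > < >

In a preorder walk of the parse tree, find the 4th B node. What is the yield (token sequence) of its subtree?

< >

[B [Q < [B [Q < >]] >] [B [Q < >] [B [Q < >]]]]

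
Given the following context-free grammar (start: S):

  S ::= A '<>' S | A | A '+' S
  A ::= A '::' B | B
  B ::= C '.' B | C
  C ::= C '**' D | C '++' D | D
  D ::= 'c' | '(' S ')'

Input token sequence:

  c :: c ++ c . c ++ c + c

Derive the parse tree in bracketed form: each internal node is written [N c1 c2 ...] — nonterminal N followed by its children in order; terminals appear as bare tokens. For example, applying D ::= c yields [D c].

[S [A [A [B [C [D c]]]] :: [B [C [C [D c]] ++ [D c]] . [B [C [C [D c]] ++ [D c]]]]] + [S [A [B [C [D c]]]]]]

S
A + S
A :: B + S
B :: B + S
C :: B + S
D :: B + S
c :: B + S
c :: C . B + S
c :: C ++ D . B + S
c :: D ++ D . B + S
c :: c ++ D . B + S
c :: c ++ c . B + S
c :: c ++ c . C + S
c :: c ++ c . C ++ D + S
c :: c ++ c . D ++ D + S
c :: c ++ c . c ++ D + S
c :: c ++ c . c ++ c + S
c :: c ++ c . c ++ c + A
c :: c ++ c . c ++ c + B
c :: c ++ c . c ++ c + C
c :: c ++ c . c ++ c + D
c :: c ++ c . c ++ c + c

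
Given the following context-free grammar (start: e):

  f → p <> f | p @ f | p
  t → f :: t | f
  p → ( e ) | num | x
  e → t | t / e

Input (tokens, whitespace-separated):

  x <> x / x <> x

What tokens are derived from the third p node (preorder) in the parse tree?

x

[e [t [f [p x] <> [f [p x]]]] / [e [t [f [p x] <> [f [p x]]]]]]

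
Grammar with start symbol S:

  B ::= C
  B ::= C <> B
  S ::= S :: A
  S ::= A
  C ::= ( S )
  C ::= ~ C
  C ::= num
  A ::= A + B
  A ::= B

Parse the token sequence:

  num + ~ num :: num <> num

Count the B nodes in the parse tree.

4

[S [S [A [A [B [C num]]] + [B [C ~ [C num]]]]] :: [A [B [C num] <> [B [C num]]]]]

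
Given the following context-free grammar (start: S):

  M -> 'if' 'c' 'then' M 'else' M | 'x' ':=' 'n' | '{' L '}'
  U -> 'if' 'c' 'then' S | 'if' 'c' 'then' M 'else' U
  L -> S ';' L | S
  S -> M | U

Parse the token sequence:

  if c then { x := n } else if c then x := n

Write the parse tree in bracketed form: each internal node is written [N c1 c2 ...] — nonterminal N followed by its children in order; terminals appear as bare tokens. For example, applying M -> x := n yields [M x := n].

[S [U if c then [M { [L [S [M x := n]]] }] else [U if c then [S [M x := n]]]]]

S
U
if c then M else U
if c then { L } else U
if c then { S } else U
if c then { M } else U
if c then { x := n } else U
if c then { x := n } else if c then S
if c then { x := n } else if c then M
if c then { x := n } else if c then x := n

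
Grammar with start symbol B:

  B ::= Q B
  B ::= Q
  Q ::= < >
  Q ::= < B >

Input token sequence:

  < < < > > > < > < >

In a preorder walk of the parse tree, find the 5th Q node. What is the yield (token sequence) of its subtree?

[B [Q < [B [Q < [B [Q < >]] >]] >] [B [Q < >] [B [Q < >]]]]

< >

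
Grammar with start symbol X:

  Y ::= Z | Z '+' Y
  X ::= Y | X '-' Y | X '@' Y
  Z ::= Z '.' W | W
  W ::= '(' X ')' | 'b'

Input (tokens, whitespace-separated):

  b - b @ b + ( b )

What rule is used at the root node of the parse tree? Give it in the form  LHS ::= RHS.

[X [X [X [Y [Z [W b]]]] - [Y [Z [W b]]]] @ [Y [Z [W b]] + [Y [Z [W ( [X [Y [Z [W b]]]] )]]]]]

X ::= X '@' Y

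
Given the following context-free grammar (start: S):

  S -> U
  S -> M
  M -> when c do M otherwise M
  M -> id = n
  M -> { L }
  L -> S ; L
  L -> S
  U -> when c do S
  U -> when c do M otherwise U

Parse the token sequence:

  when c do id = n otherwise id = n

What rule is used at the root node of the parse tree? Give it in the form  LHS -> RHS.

[S [M when c do [M id = n] otherwise [M id = n]]]

S -> M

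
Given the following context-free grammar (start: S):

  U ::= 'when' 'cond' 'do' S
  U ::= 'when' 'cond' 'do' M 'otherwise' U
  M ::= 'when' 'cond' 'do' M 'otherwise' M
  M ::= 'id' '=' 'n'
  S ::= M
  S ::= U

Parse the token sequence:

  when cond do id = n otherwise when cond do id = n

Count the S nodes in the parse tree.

2

[S [U when cond do [M id = n] otherwise [U when cond do [S [M id = n]]]]]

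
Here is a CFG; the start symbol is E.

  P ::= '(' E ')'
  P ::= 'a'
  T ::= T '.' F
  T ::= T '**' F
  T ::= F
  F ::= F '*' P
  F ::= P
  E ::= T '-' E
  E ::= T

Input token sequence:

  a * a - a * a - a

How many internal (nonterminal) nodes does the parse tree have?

16

[E [T [F [F [P a]] * [P a]]] - [E [T [F [F [P a]] * [P a]]] - [E [T [F [P a]]]]]]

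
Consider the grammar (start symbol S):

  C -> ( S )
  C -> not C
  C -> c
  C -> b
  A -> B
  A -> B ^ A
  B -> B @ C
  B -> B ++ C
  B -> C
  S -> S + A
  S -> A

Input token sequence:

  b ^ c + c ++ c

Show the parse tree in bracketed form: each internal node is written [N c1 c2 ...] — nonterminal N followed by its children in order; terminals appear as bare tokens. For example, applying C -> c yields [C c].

S
S + A
A + A
B ^ A + A
C ^ A + A
b ^ A + A
b ^ B + A
b ^ C + A
b ^ c + A
b ^ c + B
b ^ c + B ++ C
b ^ c + C ++ C
b ^ c + c ++ C
b ^ c + c ++ c

[S [S [A [B [C b]] ^ [A [B [C c]]]]] + [A [B [B [C c]] ++ [C c]]]]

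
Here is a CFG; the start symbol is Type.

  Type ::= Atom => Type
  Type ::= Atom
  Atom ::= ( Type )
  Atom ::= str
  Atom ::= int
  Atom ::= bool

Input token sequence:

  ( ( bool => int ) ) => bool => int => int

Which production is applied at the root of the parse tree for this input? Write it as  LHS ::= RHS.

[Type [Atom ( [Type [Atom ( [Type [Atom bool] => [Type [Atom int]]] )]] )] => [Type [Atom bool] => [Type [Atom int] => [Type [Atom int]]]]]

Type ::= Atom => Type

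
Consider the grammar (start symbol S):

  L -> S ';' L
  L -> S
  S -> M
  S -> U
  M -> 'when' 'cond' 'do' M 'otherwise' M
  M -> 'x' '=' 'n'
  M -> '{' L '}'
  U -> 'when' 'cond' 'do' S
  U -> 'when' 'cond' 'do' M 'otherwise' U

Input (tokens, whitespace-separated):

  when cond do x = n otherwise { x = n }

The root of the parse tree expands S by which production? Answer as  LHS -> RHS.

[S [M when cond do [M x = n] otherwise [M { [L [S [M x = n]]] }]]]

S -> M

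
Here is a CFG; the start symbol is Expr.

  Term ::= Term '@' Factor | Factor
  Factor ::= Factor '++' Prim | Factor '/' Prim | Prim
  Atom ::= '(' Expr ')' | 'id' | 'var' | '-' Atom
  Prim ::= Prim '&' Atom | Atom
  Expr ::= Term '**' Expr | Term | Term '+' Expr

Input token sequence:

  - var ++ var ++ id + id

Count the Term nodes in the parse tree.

[Expr [Term [Factor [Factor [Factor [Prim [Atom - [Atom var]]]] ++ [Prim [Atom var]]] ++ [Prim [Atom id]]]] + [Expr [Term [Factor [Prim [Atom id]]]]]]

2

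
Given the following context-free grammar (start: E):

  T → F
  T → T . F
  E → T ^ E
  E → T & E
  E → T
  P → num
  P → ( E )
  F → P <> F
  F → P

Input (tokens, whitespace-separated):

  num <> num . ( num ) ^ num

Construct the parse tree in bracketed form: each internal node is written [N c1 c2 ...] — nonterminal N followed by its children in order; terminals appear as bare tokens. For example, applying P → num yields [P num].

[E [T [T [F [P num] <> [F [P num]]]] . [F [P ( [E [T [F [P num]]]] )]]] ^ [E [T [F [P num]]]]]

E
T ^ E
T . F ^ E
F . F ^ E
P <> F . F ^ E
num <> F . F ^ E
num <> P . F ^ E
num <> num . F ^ E
num <> num . P ^ E
num <> num . ( E ) ^ E
num <> num . ( T ) ^ E
num <> num . ( F ) ^ E
num <> num . ( P ) ^ E
num <> num . ( num ) ^ E
num <> num . ( num ) ^ T
num <> num . ( num ) ^ F
num <> num . ( num ) ^ P
num <> num . ( num ) ^ num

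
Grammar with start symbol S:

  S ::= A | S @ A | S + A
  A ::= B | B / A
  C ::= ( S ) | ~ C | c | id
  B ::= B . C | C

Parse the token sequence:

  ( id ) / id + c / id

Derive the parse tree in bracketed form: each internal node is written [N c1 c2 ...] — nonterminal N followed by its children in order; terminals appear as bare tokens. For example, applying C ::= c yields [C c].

[S [S [A [B [C ( [S [A [B [C id]]]] )]] / [A [B [C id]]]]] + [A [B [C c]] / [A [B [C id]]]]]

S
S + A
A + A
B / A + A
C / A + A
( S ) / A + A
( A ) / A + A
( B ) / A + A
( C ) / A + A
( id ) / A + A
( id ) / B + A
( id ) / C + A
( id ) / id + A
( id ) / id + B / A
( id ) / id + C / A
( id ) / id + c / A
( id ) / id + c / B
( id ) / id + c / C
( id ) / id + c / id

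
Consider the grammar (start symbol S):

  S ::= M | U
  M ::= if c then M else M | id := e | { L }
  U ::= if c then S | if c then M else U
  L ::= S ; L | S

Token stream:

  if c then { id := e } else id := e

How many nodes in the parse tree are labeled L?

1

[S [M if c then [M { [L [S [M id := e]]] }] else [M id := e]]]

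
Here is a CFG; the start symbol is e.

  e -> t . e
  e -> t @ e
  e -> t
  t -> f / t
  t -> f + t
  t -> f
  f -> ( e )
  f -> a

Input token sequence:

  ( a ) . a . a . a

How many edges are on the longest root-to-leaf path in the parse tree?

[e [t [f ( [e [t [f a]]] )]] . [e [t [f a]] . [e [t [f a]] . [e [t [f a]]]]]]

6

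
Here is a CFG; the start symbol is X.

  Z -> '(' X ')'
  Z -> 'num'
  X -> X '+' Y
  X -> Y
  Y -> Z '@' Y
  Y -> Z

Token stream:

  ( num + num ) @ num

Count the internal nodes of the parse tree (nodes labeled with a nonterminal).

11

[X [Y [Z ( [X [X [Y [Z num]]] + [Y [Z num]]] )] @ [Y [Z num]]]]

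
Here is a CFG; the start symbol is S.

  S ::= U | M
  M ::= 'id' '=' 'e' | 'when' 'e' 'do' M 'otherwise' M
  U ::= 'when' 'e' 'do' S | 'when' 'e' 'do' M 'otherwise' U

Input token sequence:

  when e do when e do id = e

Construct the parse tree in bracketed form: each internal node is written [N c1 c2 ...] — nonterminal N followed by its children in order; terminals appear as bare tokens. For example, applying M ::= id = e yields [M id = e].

S
U
when e do S
when e do U
when e do when e do S
when e do when e do M
when e do when e do id = e

[S [U when e do [S [U when e do [S [M id = e]]]]]]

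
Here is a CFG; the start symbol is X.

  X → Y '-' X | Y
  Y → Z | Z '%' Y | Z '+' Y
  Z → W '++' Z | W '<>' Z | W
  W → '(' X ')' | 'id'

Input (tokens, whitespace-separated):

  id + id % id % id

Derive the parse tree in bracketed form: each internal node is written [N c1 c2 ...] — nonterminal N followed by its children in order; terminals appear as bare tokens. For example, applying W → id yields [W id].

[X [Y [Z [W id]] + [Y [Z [W id]] % [Y [Z [W id]] % [Y [Z [W id]]]]]]]

X
Y
Z + Y
W + Y
id + Y
id + Z % Y
id + W % Y
id + id % Y
id + id % Z % Y
id + id % W % Y
id + id % id % Y
id + id % id % Z
id + id % id % W
id + id % id % id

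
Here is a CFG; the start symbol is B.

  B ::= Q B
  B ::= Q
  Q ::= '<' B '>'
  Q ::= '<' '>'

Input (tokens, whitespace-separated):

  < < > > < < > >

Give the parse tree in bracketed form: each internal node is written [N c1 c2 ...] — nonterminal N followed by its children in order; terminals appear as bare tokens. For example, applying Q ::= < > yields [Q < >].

B
Q B
< B > B
< Q > B
< < > > B
< < > > Q
< < > > < B >
< < > > < Q >
< < > > < < > >

[B [Q < [B [Q < >]] >] [B [Q < [B [Q < >]] >]]]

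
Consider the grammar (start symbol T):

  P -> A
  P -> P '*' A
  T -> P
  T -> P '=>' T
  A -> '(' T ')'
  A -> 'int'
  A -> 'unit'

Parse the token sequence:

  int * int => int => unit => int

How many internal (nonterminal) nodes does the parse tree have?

[T [P [P [A int]] * [A int]] => [T [P [A int]] => [T [P [A unit]] => [T [P [A int]]]]]]

14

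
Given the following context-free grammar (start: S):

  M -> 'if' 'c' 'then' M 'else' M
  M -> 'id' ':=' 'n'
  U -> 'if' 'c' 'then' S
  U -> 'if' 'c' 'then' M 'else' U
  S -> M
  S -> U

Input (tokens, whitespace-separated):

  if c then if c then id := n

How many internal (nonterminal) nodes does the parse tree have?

[S [U if c then [S [U if c then [S [M id := n]]]]]]

6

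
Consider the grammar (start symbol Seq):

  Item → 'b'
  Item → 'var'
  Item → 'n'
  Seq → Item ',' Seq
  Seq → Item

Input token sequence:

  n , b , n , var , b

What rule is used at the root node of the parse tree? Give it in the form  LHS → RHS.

[Seq [Item n] , [Seq [Item b] , [Seq [Item n] , [Seq [Item var] , [Seq [Item b]]]]]]

Seq → Item ',' Seq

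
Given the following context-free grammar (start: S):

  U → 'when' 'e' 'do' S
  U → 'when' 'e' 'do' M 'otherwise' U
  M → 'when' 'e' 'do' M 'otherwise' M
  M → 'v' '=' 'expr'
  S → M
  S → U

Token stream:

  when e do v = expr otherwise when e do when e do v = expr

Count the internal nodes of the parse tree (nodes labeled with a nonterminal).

[S [U when e do [M v = expr] otherwise [U when e do [S [U when e do [S [M v = expr]]]]]]]

8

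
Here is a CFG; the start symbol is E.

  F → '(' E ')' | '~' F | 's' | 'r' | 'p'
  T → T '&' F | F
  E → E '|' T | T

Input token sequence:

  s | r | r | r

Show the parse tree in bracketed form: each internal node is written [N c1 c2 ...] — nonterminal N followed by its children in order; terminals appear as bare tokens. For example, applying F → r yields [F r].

E
E | T
E | T | T
E | T | T | T
T | T | T | T
F | T | T | T
s | T | T | T
s | F | T | T
s | r | T | T
s | r | F | T
s | r | r | T
s | r | r | F
s | r | r | r

[E [E [E [E [T [F s]]] | [T [F r]]] | [T [F r]]] | [T [F r]]]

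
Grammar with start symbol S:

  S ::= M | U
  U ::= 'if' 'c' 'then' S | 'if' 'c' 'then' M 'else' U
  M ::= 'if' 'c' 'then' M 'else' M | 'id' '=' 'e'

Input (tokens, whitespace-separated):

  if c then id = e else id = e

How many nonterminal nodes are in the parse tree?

4

[S [M if c then [M id = e] else [M id = e]]]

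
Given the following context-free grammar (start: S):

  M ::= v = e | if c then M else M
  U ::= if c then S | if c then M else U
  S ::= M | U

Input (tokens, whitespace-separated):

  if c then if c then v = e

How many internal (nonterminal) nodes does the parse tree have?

6

[S [U if c then [S [U if c then [S [M v = e]]]]]]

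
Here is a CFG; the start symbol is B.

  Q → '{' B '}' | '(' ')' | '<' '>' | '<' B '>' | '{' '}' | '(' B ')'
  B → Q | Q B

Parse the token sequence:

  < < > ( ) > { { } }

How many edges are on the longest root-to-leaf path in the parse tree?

[B [Q < [B [Q < >] [B [Q ( )]]] >] [B [Q { [B [Q { }]] }]]]

5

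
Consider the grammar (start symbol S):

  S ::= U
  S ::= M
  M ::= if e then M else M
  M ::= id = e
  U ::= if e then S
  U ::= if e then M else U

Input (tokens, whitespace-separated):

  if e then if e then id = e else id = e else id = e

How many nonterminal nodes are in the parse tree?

[S [M if e then [M if e then [M id = e] else [M id = e]] else [M id = e]]]

6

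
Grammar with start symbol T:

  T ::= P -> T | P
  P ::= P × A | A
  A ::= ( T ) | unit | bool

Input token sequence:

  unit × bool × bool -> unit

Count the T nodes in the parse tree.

[T [P [P [P [A unit]] × [A bool]] × [A bool]] -> [T [P [A unit]]]]

2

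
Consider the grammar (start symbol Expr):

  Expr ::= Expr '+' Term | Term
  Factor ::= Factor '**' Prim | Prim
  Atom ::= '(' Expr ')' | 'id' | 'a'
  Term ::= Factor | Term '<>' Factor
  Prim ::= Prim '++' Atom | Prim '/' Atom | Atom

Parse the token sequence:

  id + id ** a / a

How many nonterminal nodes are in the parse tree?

15

[Expr [Expr [Term [Factor [Prim [Atom id]]]]] + [Term [Factor [Factor [Prim [Atom id]]] ** [Prim [Prim [Atom a]] / [Atom a]]]]]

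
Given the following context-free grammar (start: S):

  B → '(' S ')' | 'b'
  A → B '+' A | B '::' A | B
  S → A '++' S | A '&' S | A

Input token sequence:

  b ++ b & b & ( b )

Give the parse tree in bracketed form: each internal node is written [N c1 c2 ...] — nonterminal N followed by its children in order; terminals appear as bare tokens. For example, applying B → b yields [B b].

[S [A [B b]] ++ [S [A [B b]] & [S [A [B b]] & [S [A [B ( [S [A [B b]]] )]]]]]]

S
A ++ S
B ++ S
b ++ S
b ++ A & S
b ++ B & S
b ++ b & S
b ++ b & A & S
b ++ b & B & S
b ++ b & b & S
b ++ b & b & A
b ++ b & b & B
b ++ b & b & ( S )
b ++ b & b & ( A )
b ++ b & b & ( B )
b ++ b & b & ( b )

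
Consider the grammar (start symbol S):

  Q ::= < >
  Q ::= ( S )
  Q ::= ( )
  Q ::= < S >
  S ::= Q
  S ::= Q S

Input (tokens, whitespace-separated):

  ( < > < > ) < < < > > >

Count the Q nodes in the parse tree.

[S [Q ( [S [Q < >] [S [Q < >]]] )] [S [Q < [S [Q < [S [Q < >]] >]] >]]]

6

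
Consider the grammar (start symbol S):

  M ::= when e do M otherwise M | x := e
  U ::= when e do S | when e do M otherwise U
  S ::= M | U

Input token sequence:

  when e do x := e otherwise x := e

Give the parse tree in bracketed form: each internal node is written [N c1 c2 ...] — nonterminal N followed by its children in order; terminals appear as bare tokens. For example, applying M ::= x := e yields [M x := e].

S
M
when e do M otherwise M
when e do x := e otherwise M
when e do x := e otherwise x := e

[S [M when e do [M x := e] otherwise [M x := e]]]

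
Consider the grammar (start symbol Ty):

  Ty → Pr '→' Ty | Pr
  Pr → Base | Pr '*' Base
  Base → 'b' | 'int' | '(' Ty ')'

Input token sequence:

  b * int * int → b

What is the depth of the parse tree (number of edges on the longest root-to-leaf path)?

5

[Ty [Pr [Pr [Pr [Base b]] * [Base int]] * [Base int]] → [Ty [Pr [Base b]]]]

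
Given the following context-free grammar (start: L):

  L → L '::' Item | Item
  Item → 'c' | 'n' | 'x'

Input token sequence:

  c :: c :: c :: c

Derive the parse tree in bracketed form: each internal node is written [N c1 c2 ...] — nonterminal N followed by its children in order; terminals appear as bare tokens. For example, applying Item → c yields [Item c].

L
L :: Item
L :: Item :: Item
L :: Item :: Item :: Item
Item :: Item :: Item :: Item
c :: Item :: Item :: Item
c :: c :: Item :: Item
c :: c :: c :: Item
c :: c :: c :: c

[L [L [L [L [Item c]] :: [Item c]] :: [Item c]] :: [Item c]]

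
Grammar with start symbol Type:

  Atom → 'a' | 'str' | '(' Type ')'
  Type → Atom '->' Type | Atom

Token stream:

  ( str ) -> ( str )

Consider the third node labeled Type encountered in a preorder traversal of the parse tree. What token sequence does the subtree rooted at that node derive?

( str )

[Type [Atom ( [Type [Atom str]] )] -> [Type [Atom ( [Type [Atom str]] )]]]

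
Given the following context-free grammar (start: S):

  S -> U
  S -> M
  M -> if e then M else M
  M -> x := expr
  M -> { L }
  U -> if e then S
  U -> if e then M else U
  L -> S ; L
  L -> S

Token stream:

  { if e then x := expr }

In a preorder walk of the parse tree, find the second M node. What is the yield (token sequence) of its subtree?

x := expr

[S [M { [L [S [U if e then [S [M x := expr]]]]] }]]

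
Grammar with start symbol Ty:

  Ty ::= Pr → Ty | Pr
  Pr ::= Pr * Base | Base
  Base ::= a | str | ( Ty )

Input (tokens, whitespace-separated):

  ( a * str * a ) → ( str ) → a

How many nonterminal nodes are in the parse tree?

19

[Ty [Pr [Base ( [Ty [Pr [Pr [Pr [Base a]] * [Base str]] * [Base a]]] )]] → [Ty [Pr [Base ( [Ty [Pr [Base str]]] )]] → [Ty [Pr [Base a]]]]]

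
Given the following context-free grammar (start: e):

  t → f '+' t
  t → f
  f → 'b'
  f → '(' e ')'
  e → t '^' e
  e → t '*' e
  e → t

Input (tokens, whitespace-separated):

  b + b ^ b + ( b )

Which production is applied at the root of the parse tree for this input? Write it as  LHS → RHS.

e → t '^' e

[e [t [f b] + [t [f b]]] ^ [e [t [f b] + [t [f ( [e [t [f b]]] )]]]]]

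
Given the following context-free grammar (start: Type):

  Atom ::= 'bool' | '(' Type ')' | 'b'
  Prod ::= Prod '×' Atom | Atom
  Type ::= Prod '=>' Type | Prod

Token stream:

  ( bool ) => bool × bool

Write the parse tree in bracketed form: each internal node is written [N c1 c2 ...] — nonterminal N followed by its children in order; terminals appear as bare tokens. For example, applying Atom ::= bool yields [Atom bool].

Type
Prod => Type
Atom => Type
( Type ) => Type
( Prod ) => Type
( Atom ) => Type
( bool ) => Type
( bool ) => Prod
( bool ) => Prod × Atom
( bool ) => Atom × Atom
( bool ) => bool × Atom
( bool ) => bool × bool

[Type [Prod [Atom ( [Type [Prod [Atom bool]]] )]] => [Type [Prod [Prod [Atom bool]] × [Atom bool]]]]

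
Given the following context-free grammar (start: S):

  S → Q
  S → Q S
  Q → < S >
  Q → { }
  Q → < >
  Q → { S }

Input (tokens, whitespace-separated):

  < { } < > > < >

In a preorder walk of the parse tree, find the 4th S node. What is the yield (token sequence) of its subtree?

[S [Q < [S [Q { }] [S [Q < >]]] >] [S [Q < >]]]

< >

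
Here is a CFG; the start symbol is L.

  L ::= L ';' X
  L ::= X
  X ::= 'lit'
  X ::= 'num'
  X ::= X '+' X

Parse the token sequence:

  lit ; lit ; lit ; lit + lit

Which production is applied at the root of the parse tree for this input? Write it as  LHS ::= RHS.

L ::= L ';' X

[L [L [L [L [X lit]] ; [X lit]] ; [X lit]] ; [X [X lit] + [X lit]]]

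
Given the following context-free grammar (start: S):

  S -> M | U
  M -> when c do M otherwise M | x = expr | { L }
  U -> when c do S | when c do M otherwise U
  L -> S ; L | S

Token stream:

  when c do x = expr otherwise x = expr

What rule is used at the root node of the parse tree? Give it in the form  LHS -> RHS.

[S [M when c do [M x = expr] otherwise [M x = expr]]]

S -> M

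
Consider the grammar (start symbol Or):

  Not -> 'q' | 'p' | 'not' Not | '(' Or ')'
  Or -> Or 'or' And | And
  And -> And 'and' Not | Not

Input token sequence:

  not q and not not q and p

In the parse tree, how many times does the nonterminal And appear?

3

[Or [And [And [And [Not not [Not q]]] and [Not not [Not not [Not q]]]] and [Not p]]]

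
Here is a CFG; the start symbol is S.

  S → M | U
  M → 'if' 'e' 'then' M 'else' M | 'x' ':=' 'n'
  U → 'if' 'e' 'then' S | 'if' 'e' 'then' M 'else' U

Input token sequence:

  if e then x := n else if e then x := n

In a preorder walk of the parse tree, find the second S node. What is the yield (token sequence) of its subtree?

x := n

[S [U if e then [M x := n] else [U if e then [S [M x := n]]]]]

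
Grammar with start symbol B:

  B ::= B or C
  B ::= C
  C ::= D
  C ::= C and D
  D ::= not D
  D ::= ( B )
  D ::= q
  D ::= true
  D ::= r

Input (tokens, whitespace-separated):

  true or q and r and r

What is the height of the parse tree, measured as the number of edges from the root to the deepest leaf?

[B [B [C [D true]]] or [C [C [C [D q]] and [D r]] and [D r]]]

5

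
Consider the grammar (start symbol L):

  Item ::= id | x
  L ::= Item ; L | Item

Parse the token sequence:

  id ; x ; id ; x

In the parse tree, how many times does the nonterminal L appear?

4

[L [Item id] ; [L [Item x] ; [L [Item id] ; [L [Item x]]]]]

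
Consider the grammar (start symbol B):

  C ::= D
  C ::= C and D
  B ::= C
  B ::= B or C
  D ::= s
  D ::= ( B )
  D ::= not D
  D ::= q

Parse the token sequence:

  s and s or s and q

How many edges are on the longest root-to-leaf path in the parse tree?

[B [B [C [C [D s]] and [D s]]] or [C [C [D s]] and [D q]]]

5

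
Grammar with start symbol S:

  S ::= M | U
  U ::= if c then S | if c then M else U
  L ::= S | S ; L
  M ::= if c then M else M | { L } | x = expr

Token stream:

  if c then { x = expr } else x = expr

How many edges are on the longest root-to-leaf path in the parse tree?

6

[S [M if c then [M { [L [S [M x = expr]]] }] else [M x = expr]]]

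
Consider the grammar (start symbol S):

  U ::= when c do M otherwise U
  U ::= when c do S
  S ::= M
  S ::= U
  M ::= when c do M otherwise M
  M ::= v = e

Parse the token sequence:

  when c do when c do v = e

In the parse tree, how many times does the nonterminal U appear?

2

[S [U when c do [S [U when c do [S [M v = e]]]]]]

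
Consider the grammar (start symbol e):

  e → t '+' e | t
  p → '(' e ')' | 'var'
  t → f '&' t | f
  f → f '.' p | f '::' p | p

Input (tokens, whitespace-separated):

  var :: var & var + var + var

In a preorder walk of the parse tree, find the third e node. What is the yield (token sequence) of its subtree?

var

[e [t [f [f [p var]] :: [p var]] & [t [f [p var]]]] + [e [t [f [p var]]] + [e [t [f [p var]]]]]]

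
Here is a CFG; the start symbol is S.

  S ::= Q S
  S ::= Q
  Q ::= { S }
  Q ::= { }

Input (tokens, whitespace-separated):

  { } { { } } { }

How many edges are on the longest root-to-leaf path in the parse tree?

5

[S [Q { }] [S [Q { [S [Q { }]] }] [S [Q { }]]]]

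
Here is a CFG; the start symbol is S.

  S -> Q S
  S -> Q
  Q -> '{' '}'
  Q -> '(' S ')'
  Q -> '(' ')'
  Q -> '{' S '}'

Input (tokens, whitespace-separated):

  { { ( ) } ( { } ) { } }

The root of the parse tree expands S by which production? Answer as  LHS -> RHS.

S -> Q

[S [Q { [S [Q { [S [Q ( )]] }] [S [Q ( [S [Q { }]] )] [S [Q { }]]]] }]]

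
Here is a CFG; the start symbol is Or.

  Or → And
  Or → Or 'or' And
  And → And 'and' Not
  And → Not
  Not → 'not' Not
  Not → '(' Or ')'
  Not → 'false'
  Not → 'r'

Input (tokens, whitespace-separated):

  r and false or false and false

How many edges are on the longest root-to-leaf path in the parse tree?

[Or [Or [And [And [Not r]] and [Not false]]] or [And [And [Not false]] and [Not false]]]

5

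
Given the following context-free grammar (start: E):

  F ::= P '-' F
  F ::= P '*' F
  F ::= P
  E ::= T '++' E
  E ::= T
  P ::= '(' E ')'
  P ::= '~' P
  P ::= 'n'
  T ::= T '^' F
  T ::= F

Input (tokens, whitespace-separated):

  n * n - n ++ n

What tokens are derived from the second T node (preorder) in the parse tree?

[E [T [F [P n] * [F [P n] - [F [P n]]]]] ++ [E [T [F [P n]]]]]

n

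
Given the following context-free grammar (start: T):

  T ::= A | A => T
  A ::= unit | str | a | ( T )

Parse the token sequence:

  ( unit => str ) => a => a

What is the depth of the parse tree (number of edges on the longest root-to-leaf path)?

5

[T [A ( [T [A unit] => [T [A str]]] )] => [T [A a] => [T [A a]]]]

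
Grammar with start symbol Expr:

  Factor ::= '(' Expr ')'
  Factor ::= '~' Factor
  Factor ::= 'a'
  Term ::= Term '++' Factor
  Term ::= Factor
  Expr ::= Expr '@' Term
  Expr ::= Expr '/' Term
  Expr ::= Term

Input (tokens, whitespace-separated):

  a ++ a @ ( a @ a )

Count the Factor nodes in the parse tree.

5

[Expr [Expr [Term [Term [Factor a]] ++ [Factor a]]] @ [Term [Factor ( [Expr [Expr [Term [Factor a]]] @ [Term [Factor a]]] )]]]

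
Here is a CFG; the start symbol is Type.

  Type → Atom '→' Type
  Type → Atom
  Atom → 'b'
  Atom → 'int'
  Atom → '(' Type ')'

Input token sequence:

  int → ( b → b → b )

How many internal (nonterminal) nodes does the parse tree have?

[Type [Atom int] → [Type [Atom ( [Type [Atom b] → [Type [Atom b] → [Type [Atom b]]]] )]]]

10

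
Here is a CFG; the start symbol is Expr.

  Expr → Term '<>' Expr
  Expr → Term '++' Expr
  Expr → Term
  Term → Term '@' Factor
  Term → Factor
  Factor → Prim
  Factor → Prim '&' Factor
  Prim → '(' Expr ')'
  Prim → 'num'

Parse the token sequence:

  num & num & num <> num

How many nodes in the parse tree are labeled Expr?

2

[Expr [Term [Factor [Prim num] & [Factor [Prim num] & [Factor [Prim num]]]]] <> [Expr [Term [Factor [Prim num]]]]]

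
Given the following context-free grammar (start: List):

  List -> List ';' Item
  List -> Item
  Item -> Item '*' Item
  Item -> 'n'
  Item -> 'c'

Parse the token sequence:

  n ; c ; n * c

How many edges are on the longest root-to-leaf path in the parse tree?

[List [List [List [Item n]] ; [Item c]] ; [Item [Item n] * [Item c]]]

4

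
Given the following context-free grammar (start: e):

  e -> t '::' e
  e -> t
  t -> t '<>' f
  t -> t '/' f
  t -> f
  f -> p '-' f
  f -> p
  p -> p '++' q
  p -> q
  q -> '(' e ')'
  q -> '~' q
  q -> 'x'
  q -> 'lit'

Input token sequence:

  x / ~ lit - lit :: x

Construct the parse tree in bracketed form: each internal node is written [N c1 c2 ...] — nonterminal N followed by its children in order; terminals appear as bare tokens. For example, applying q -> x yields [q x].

[e [t [t [f [p [q x]]]] / [f [p [q ~ [q lit]]] - [f [p [q lit]]]]] :: [e [t [f [p [q x]]]]]]

e
t :: e
t / f :: e
f / f :: e
p / f :: e
q / f :: e
x / f :: e
x / p - f :: e
x / q - f :: e
x / ~ q - f :: e
x / ~ lit - f :: e
x / ~ lit - p :: e
x / ~ lit - q :: e
x / ~ lit - lit :: e
x / ~ lit - lit :: t
x / ~ lit - lit :: f
x / ~ lit - lit :: p
x / ~ lit - lit :: q
x / ~ lit - lit :: x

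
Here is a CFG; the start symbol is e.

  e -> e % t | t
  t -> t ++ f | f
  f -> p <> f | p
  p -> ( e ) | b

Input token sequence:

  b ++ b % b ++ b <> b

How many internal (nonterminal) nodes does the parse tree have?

[e [e [t [t [f [p b]]] ++ [f [p b]]]] % [t [t [f [p b]]] ++ [f [p b] <> [f [p b]]]]]

16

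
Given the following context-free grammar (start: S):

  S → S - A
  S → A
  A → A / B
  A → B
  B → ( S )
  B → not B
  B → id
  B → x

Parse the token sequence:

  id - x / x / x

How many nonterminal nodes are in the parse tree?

[S [S [A [B id]]] - [A [A [A [B x]] / [B x]] / [B x]]]

10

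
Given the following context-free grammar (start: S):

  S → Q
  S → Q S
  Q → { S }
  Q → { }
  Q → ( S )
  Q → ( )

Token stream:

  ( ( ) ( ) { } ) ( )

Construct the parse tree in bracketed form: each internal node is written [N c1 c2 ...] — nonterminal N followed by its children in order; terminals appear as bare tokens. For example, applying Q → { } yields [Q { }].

S
Q S
( S ) S
( Q S ) S
( ( ) S ) S
( ( ) Q S ) S
( ( ) ( ) S ) S
( ( ) ( ) Q ) S
( ( ) ( ) { } ) S
( ( ) ( ) { } ) Q
( ( ) ( ) { } ) ( )

[S [Q ( [S [Q ( )] [S [Q ( )] [S [Q { }]]]] )] [S [Q ( )]]]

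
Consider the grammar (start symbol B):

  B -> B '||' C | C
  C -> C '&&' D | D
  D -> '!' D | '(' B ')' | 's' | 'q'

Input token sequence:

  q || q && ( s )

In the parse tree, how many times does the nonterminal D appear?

[B [B [C [D q]]] || [C [C [D q]] && [D ( [B [C [D s]]] )]]]

4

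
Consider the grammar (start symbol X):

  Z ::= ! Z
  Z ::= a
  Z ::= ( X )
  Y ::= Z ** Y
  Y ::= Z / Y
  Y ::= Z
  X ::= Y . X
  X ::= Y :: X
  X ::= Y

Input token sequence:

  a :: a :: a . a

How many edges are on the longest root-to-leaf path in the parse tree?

[X [Y [Z a]] :: [X [Y [Z a]] :: [X [Y [Z a]] . [X [Y [Z a]]]]]]

6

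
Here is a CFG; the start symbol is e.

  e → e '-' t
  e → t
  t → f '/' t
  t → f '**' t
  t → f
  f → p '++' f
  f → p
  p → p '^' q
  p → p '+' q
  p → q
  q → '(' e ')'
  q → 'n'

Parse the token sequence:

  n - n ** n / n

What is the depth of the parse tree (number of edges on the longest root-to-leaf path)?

[e [e [t [f [p [q n]]]]] - [t [f [p [q n]]] ** [t [f [p [q n]]] / [t [f [p [q n]]]]]]]

7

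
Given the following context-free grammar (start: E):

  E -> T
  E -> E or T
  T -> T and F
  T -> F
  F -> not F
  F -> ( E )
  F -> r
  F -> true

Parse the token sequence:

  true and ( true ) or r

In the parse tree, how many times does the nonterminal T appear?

[E [E [T [T [F true]] and [F ( [E [T [F true]]] )]]] or [T [F r]]]

4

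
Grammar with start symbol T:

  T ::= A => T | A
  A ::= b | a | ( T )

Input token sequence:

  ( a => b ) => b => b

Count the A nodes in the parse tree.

5

[T [A ( [T [A a] => [T [A b]]] )] => [T [A b] => [T [A b]]]]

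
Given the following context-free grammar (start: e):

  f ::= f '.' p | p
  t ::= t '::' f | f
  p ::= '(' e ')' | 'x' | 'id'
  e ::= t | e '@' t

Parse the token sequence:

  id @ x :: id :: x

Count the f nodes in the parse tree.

[e [e [t [f [p id]]]] @ [t [t [t [f [p x]]] :: [f [p id]]] :: [f [p x]]]]

4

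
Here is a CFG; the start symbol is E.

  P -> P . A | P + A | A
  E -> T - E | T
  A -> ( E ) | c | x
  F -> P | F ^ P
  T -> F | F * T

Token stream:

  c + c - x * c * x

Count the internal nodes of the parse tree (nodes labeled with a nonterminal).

20

[E [T [F [P [P [A c]] + [A c]]]] - [E [T [F [P [A x]]] * [T [F [P [A c]]] * [T [F [P [A x]]]]]]]]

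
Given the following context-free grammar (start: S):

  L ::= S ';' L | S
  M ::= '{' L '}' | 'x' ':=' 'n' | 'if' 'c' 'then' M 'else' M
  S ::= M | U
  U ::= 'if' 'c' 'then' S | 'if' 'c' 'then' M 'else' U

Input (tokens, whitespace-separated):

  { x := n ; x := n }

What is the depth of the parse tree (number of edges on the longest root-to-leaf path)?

6

[S [M { [L [S [M x := n]] ; [L [S [M x := n]]]] }]]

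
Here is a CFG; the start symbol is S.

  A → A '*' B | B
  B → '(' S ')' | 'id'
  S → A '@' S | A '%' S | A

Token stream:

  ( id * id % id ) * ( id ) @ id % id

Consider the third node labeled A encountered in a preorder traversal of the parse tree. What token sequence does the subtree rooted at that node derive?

id * id

[S [A [A [B ( [S [A [A [B id]] * [B id]] % [S [A [B id]]]] )]] * [B ( [S [A [B id]]] )]] @ [S [A [B id]] % [S [A [B id]]]]]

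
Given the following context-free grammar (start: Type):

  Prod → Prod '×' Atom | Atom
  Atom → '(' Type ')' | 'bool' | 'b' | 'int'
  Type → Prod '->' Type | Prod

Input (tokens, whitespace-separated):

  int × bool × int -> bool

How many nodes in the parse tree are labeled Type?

2

[Type [Prod [Prod [Prod [Atom int]] × [Atom bool]] × [Atom int]] -> [Type [Prod [Atom bool]]]]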